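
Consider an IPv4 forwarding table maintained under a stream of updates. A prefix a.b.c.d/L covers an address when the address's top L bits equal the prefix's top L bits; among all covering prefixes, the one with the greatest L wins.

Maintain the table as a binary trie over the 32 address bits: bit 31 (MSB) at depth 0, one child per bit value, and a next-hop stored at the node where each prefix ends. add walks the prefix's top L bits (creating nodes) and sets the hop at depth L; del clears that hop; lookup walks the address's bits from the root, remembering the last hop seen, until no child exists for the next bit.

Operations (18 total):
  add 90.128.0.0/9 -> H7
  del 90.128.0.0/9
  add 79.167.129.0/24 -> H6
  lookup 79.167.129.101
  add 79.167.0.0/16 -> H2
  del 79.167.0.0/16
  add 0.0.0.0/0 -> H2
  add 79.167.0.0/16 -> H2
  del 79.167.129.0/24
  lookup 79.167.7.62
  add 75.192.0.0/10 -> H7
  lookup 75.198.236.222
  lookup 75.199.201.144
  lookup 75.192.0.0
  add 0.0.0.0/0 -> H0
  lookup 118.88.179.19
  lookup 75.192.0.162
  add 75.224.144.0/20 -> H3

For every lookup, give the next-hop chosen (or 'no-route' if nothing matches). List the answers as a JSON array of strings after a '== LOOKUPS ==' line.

Process each operation:
  add 90.128.0.0/9 -> H7 at depth 9
  - 90.128.0.0/9 clear@9
  add 79.167.129.0/24 -> H6 at depth 24
  lookup 79.167.129.101: bits 010011111010011110000001 walk d0:-→d1:-→d2:-→d3:-→d4:-→d5:-→d6:-→d7:-→d8:-→d9:-→d10:-→d11:-→d12:-→d13:-→d14:-→d15:-→d16:-→d17:-→d18:-→d19:-→d20:-→d21:-→d22:-→d23:-→d24:H6 -> H6
  add 79.167.0.0/16 -> H2 at depth 16
  - 79.167.0.0/16 clear@16
  add 0.0.0.0/0 -> H2 at depth 0
  add 79.167.0.0/16 -> H2 at depth 16
  - 79.167.129.0/24 clear@24
  lookup 79.167.7.62: bits 0100111110100111 walk d0:H2→d1:-→d2:-→d3:-→d4:-→d5:-→d6:-→d7:-→d8:-→d9:-→d10:-→d11:-→d12:-→d13:-→d14:-→d15:-→d16:H2 -> H2
  add 75.192.0.0/10 -> H7 at depth 10
  lookup 75.198.236.222: bits 0100101111 walk d0:H2→d1:-→d2:-→d3:-→d4:-→d5:-→d6:-→d7:-→d8:-→d9:-→d10:H7 -> H7
  lookup 75.199.201.144: bits 0100101111 walk d0:H2→d1:-→d2:-→d3:-→d4:-→d5:-→d6:-→d7:-→d8:-→d9:-→d10:H7 -> H7
  lookup 75.192.0.0: bits 0100101111 walk d0:H2→d1:-→d2:-→d3:-→d4:-→d5:-→d6:-→d7:-→d8:-→d9:-→d10:H7 -> H7
  add 0.0.0.0/0 -> H0 at depth 0
  lookup 118.88.179.19: bits 01 walk d0:H0→d1:-→d2:- -> H0
  lookup 75.192.0.162: bits 0100101111 walk d0:H0→d1:-→d2:-→d3:-→d4:-→d5:-→d6:-→d7:-→d8:-→d9:-→d10:H7 -> H7
  add 75.224.144.0/20 -> H3 at depth 20

== LOOKUPS ==
["H6","H2","H7","H7","H7","H0","H7"]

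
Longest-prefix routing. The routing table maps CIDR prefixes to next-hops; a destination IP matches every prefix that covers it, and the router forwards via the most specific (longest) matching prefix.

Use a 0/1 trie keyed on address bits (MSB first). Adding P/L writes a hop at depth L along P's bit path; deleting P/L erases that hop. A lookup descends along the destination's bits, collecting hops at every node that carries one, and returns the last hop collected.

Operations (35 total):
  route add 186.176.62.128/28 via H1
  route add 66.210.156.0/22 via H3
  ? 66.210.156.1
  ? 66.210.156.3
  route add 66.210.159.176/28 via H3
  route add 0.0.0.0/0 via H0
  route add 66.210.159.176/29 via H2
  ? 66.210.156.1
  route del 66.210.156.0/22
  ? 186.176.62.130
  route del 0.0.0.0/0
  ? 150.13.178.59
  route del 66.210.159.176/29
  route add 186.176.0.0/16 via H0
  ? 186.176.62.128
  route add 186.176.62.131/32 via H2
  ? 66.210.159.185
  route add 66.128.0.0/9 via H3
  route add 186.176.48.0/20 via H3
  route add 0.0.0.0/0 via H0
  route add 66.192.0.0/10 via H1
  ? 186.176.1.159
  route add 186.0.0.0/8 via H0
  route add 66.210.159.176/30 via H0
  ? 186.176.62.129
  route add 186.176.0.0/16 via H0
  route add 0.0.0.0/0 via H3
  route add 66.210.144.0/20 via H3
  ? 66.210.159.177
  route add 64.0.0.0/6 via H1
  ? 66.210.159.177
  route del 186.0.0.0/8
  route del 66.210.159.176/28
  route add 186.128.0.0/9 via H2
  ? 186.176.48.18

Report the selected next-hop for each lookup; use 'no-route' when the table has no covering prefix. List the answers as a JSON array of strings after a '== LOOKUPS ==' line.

Trace:
  + 186.176.62.128/28 (H1) depth=28
  + 66.210.156.0/22 (H3) depth=22
  lookup 66.210.156.1: bits 0100001011010010100111 walk d0:-→d1:-→d2:-→d3:-→d4:-→d5:-→d6:-→d7:-→d8:-→d9:-→d10:-→d11:-→d12:-→d13:-→d14:-→d15:-→d16:-→d17:-→d18:-→d19:-→d20:-→d21:-→d22:H3 -> H3
  lookup 66.210.156.3: bits 0100001011010010100111 walk d0:-→d1:-→d2:-→d3:-→d4:-→d5:-→d6:-→d7:-→d8:-→d9:-→d10:-→d11:-→d12:-→d13:-→d14:-→d15:-→d16:-→d17:-→d18:-→d19:-→d20:-→d21:-→d22:H3 -> H3
  + 66.210.159.176/28 (H3) depth=28
  + 0.0.0.0/0 (H0) depth=0
  + 66.210.159.176/29 (H2) depth=29
  lookup 66.210.156.1: bits 0100001011010010100111 walk d0:H0→d1:-→d2:-→d3:-→d4:-→d5:-→d6:-→d7:-→d8:-→d9:-→d10:-→d11:-→d12:-→d13:-→d14:-→d15:-→d16:-→d17:-→d18:-→d19:-→d20:-→d21:-→d22:H3 -> H3
  del 66.210.156.0/22 (clear depth 22)
  lookup 186.176.62.130: bits 1011101010110000001111101000 walk d0:H0→d1:-→d2:-→d3:-→d4:-→d5:-→d6:-→d7:-→d8:-→d9:-→d10:-→d11:-→d12:-→d13:-→d14:-→d15:-→d16:-→d17:-→d18:-→d19:-→d20:-→d21:-→d22:-→d23:-→d24:-→d25:-→d26:-→d27:-→d28:H1 -> H1
  del 0.0.0.0/0 (clear depth 0)
  lookup 150.13.178.59: bits 10 walk d0:-→d1:-→d2:- -> no-route
  del 66.210.159.176/29 (clear depth 29)
  + 186.176.0.0/16 (H0) depth=16
  lookup 186.176.62.128: bits 1011101010110000001111101000 walk d0:-→d1:-→d2:-→d3:-→d4:-→d5:-→d6:-→d7:-→d8:-→d9:-→d10:-→d11:-→d12:-→d13:-→d14:-→d15:-→d16:H0→d17:-→d18:-→d19:-→d20:-→d21:-→d22:-→d23:-→d24:-→d25:-→d26:-→d27:-→d28:H1 -> H1
  + 186.176.62.131/32 (H2) depth=32
  lookup 66.210.159.185: bits 0100001011010010100111111011 walk d0:-→d1:-→d2:-→d3:-→d4:-→d5:-→d6:-→d7:-→d8:-→d9:-→d10:-→d11:-→d12:-→d13:-→d14:-→d15:-→d16:-→d17:-→d18:-→d19:-→d20:-→d21:-→d22:-→d23:-→d24:-→d25:-→d26:-→d27:-→d28:H3 -> H3
  + 66.128.0.0/9 (H3) depth=9
  + 186.176.48.0/20 (H3) depth=20
  + 0.0.0.0/0 (H0) depth=0
  + 66.192.0.0/10 (H1) depth=10
  lookup 186.176.1.159: bits 101110101011000000 walk d0:H0→d1:-→d2:-→d3:-→d4:-→d5:-→d6:-→d7:-→d8:-→d9:-→d10:-→d11:-→d12:-→d13:-→d14:-→d15:-→d16:H0→d17:-→d18:- -> H0
  + 186.0.0.0/8 (H0) depth=8
  + 66.210.159.176/30 (H0) depth=30
  lookup 186.176.62.129: bits 101110101011000000111110100000 walk d0:H0→d1:-→d2:-→d3:-→d4:-→d5:-→d6:-→d7:-→d8:H0→d9:-→d10:-→d11:-→d12:-→d13:-→d14:-→d15:-→d16:H0→d17:-→d18:-→d19:-→d20:H3→d21:-→d22:-→d23:-→d24:-→d25:-→d26:-→d27:-→d28:H1→d29:-→d30:- -> H1
  + 186.176.0.0/16 (H0) depth=16
  + 0.0.0.0/0 (H3) depth=0
  + 66.210.144.0/20 (H3) depth=20
  lookup 66.210.159.177: bits 010000101101001010011111101100 walk d0:H3→d1:-→d2:-→d3:-→d4:-→d5:-→d6:-→d7:-→d8:-→d9:H3→d10:H1→d11:-→d12:-→d13:-→d14:-→d15:-→d16:-→d17:-→d18:-→d19:-→d20:H3→d21:-→d22:-→d23:-→d24:-→d25:-→d26:-→d27:-→d28:H3→d29:-→d30:H0 -> H0
  + 64.0.0.0/6 (H1) depth=6
  lookup 66.210.159.177: bits 010000101101001010011111101100 walk d0:H3→d1:-→d2:-→d3:-→d4:-→d5:-→d6:H1→d7:-→d8:-→d9:H3→d10:H1→d11:-→d12:-→d13:-→d14:-→d15:-→d16:-→d17:-→d18:-→d19:-→d20:H3→d21:-→d22:-→d23:-→d24:-→d25:-→d26:-→d27:-→d28:H3→d29:-→d30:H0 -> H0
  del 186.0.0.0/8 (clear depth 8)
  del 66.210.159.176/28 (clear depth 28)
  + 186.128.0.0/9 (H2) depth=9
  lookup 186.176.48.18: bits 10111010101100000011 walk d0:H3→d1:-→d2:-→d3:-→d4:-→d5:-→d6:-→d7:-→d8:-→d9:H2→d10:-→d11:-→d12:-→d13:-→d14:-→d15:-→d16:H0→d17:-→d18:-→d19:-→d20:H3 -> H3

== LOOKUPS ==
["H3","H3","H3","H1","no-route","H1","H3","H0","H1","H0","H0","H3"]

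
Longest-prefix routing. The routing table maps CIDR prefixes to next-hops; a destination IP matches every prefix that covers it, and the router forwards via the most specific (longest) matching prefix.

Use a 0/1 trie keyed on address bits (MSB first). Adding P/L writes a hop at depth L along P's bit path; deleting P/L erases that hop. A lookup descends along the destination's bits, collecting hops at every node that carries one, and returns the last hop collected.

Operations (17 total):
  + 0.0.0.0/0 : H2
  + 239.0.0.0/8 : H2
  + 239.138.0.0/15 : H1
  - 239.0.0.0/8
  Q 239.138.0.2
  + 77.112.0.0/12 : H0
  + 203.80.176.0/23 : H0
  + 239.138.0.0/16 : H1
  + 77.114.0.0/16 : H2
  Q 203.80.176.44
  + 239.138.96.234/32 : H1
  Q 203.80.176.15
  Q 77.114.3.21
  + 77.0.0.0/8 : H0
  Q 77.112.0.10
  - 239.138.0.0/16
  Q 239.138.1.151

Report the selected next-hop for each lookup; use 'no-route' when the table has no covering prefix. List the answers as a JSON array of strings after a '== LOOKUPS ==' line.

Trace:
  add 0.0.0.0/0 -> H2 at depth 0
  add 239.0.0.0/8 -> H2 at depth 8
  add 239.138.0.0/15 -> H1 at depth 15
  - 239.0.0.0/8 clear@8
  Q 239.138.0.2: descend 111011111000101 ; hops seen [H2,H1] ; pick H1
  add 77.112.0.0/12 -> H0 at depth 12
  add 203.80.176.0/23 -> H0 at depth 23
  add 239.138.0.0/16 -> H1 at depth 16
  add 77.114.0.0/16 -> H2 at depth 16
  Q 203.80.176.44: descend 11001011010100001011000 ; hops seen [H2,H0] ; pick H0
  add 239.138.96.234/32 -> H1 at depth 32
  Q 203.80.176.15: descend 11001011010100001011000 ; hops seen [H2,H0] ; pick H0
  Q 77.114.3.21: descend 0100110101110010 ; hops seen [H2,H0,H2] ; pick H2
  add 77.0.0.0/8 -> H0 at depth 8
  Q 77.112.0.10: descend 01001101011100 ; hops seen [H2,H0,H0] ; pick H0
  - 239.138.0.0/16 clear@16
  Q 239.138.1.151: descend 11101111100010100 ; hops seen [H2,H1] ; pick H1

== LOOKUPS ==
["H1","H0","H0","H2","H0","H1"]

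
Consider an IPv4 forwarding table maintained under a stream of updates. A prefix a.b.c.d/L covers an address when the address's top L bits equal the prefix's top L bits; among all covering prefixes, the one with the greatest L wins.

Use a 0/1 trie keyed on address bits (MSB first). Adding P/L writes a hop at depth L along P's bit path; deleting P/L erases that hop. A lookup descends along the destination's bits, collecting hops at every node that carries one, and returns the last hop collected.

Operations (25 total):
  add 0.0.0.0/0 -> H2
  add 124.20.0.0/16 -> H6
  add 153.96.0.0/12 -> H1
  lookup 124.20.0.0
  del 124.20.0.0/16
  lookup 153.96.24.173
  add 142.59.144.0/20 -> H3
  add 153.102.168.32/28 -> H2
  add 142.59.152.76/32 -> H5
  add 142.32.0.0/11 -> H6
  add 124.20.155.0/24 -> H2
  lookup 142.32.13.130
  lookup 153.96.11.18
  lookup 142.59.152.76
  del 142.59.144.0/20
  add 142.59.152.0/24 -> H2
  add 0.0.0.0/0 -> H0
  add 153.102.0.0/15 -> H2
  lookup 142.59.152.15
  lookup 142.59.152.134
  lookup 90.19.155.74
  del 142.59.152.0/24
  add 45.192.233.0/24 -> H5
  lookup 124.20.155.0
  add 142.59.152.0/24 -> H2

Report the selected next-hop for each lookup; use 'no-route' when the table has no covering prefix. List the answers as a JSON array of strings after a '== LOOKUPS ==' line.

Trace:
  add 0.0.0.0/0 -> H2 at depth 0
  add 124.20.0.0/16 -> H6 at depth 16
  add 153.96.0.0/12 -> H1 at depth 12
  lookup 124.20.0.0: bits 0111110000010100 walk d0:H2→d1:-→d2:-→d3:-→d4:-→d5:-→d6:-→d7:-→d8:-→d9:-→d10:-→d11:-→d12:-→d13:-→d14:-→d15:-→d16:H6 -> H6
  - 124.20.0.0/16 clear@16
  lookup 153.96.24.173: bits 100110010110 walk d0:H2→d1:-→d2:-→d3:-→d4:-→d5:-→d6:-→d7:-→d8:-→d9:-→d10:-→d11:-→d12:H1 -> H1
  add 142.59.144.0/20 -> H3 at depth 20
  add 153.102.168.32/28 -> H2 at depth 28
  add 142.59.152.76/32 -> H5 at depth 32
  add 142.32.0.0/11 -> H6 at depth 11
  add 124.20.155.0/24 -> H2 at depth 24
  lookup 142.32.13.130: bits 10001110001 walk d0:H2→d1:-→d2:-→d3:-→d4:-→d5:-→d6:-→d7:-→d8:-→d9:-→d10:-→d11:H6 -> H6
  lookup 153.96.11.18: bits 1001100101100 walk d0:H2→d1:-→d2:-→d3:-→d4:-→d5:-→d6:-→d7:-→d8:-→d9:-→d10:-→d11:-→d12:H1→d13:- -> H1
  lookup 142.59.152.76: bits 10001110001110111001100001001100 walk d0:H2→d1:-→d2:-→d3:-→d4:-→d5:-→d6:-→d7:-→d8:-→d9:-→d10:-→d11:H6→d12:-→d13:-→d14:-→d15:-→d16:-→d17:-→d18:-→d19:-→d20:H3→d21:-→d22:-→d23:-→d24:-→d25:-→d26:-→d27:-→d28:-→d29:-→d30:-→d31:-→d32:H5 -> H5
  - 142.59.144.0/20 clear@20
  add 142.59.152.0/24 -> H2 at depth 24
  add 0.0.0.0/0 -> H0 at depth 0
  add 153.102.0.0/15 -> H2 at depth 15
  lookup 142.59.152.15: bits 1000111000111011100110000 walk d0:H0→d1:-→d2:-→d3:-→d4:-→d5:-→d6:-→d7:-→d8:-→d9:-→d10:-→d11:H6→d12:-→d13:-→d14:-→d15:-→d16:-→d17:-→d18:-→d19:-→d20:-→d21:-→d22:-→d23:-→d24:H2→d25:- -> H2
  lookup 142.59.152.134: bits 100011100011101110011000 walk d0:H0→d1:-→d2:-→d3:-→d4:-→d5:-→d6:-→d7:-→d8:-→d9:-→d10:-→d11:H6→d12:-→d13:-→d14:-→d15:-→d16:-→d17:-→d18:-→d19:-→d20:-→d21:-→d22:-→d23:-→d24:H2 -> H2
  lookup 90.19.155.74: bits 01 walk d0:H0→d1:-→d2:- -> H0
  - 142.59.152.0/24 clear@24
  add 45.192.233.0/24 -> H5 at depth 24
  lookup 124.20.155.0: bits 011111000001010010011011 walk d0:H0→d1:-→d2:-→d3:-→d4:-→d5:-→d6:-→d7:-→d8:-→d9:-→d10:-→d11:-→d12:-→d13:-→d14:-→d15:-→d16:-→d17:-→d18:-→d19:-→d20:-→d21:-→d22:-→d23:-→d24:H2 -> H2
  add 142.59.152.0/24 -> H2 at depth 24

== LOOKUPS ==
["H6","H1","H6","H1","H5","H2","H2","H0","H2"]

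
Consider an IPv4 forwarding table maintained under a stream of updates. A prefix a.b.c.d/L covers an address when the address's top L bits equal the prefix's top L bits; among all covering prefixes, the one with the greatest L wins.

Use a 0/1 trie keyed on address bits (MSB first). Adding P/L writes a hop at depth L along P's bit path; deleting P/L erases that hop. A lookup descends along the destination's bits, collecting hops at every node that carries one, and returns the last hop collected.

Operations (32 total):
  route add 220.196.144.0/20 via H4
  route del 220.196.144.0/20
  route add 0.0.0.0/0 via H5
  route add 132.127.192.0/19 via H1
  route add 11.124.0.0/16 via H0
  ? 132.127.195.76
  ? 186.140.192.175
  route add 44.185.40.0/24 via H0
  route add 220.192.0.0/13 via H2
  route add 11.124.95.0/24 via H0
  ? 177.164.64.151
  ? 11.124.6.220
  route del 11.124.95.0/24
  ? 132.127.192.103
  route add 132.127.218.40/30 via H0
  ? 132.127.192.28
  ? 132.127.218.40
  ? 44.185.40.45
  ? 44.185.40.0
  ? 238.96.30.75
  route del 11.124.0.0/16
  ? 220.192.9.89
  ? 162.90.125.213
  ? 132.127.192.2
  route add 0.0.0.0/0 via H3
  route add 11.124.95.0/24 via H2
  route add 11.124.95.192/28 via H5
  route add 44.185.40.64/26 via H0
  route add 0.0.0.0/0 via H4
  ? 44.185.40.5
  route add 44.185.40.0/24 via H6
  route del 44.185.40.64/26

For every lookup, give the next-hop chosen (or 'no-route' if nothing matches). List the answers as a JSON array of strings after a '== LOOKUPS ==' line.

Process each operation:
  add 220.196.144.0/20 -> H4 at depth 20
  del 220.196.144.0/20 (clear depth 20)
  add 0.0.0.0/0 -> H5 at depth 0
  add 132.127.192.0/19 -> H1 at depth 19
  add 11.124.0.0/16 -> H0 at depth 16
  lookup 132.127.195.76: bits 1000010001111111110 walk d0:H5→d1:-→d2:-→d3:-→d4:-→d5:-→d6:-→d7:-→d8:-→d9:-→d10:-→d11:-→d12:-→d13:-→d14:-→d15:-→d16:-→d17:-→d18:-→d19:H1 -> H1
  lookup 186.140.192.175: bits 10 walk d0:H5→d1:-→d2:- -> H5
  add 44.185.40.0/24 -> H0 at depth 24
  add 220.192.0.0/13 -> H2 at depth 13
  add 11.124.95.0/24 -> H0 at depth 24
  lookup 177.164.64.151: bits 10 walk d0:H5→d1:-→d2:- -> H5
  lookup 11.124.6.220: bits 00001011011111000 walk d0:H5→d1:-→d2:-→d3:-→d4:-→d5:-→d6:-→d7:-→d8:-→d9:-→d10:-→d11:-→d12:-→d13:-→d14:-→d15:-→d16:H0→d17:- -> H0
  del 11.124.95.0/24 (clear depth 24)
  lookup 132.127.192.103: bits 1000010001111111110 walk d0:H5→d1:-→d2:-→d3:-→d4:-→d5:-→d6:-→d7:-→d8:-→d9:-→d10:-→d11:-→d12:-→d13:-→d14:-→d15:-→d16:-→d17:-→d18:-→d19:H1 -> H1
  add 132.127.218.40/30 -> H0 at depth 30
  lookup 132.127.192.28: bits 1000010001111111110 walk d0:H5→d1:-→d2:-→d3:-→d4:-→d5:-→d6:-→d7:-→d8:-→d9:-→d10:-→d11:-→d12:-→d13:-→d14:-→d15:-→d16:-→d17:-→d18:-→d19:H1 -> H1
  lookup 132.127.218.40: bits 100001000111111111011010001010 walk d0:H5→d1:-→d2:-→d3:-→d4:-→d5:-→d6:-→d7:-→d8:-→d9:-→d10:-→d11:-→d12:-→d13:-→d14:-→d15:-→d16:-→d17:-→d18:-→d19:H1→d20:-→d21:-→d22:-→d23:-→d24:-→d25:-→d26:-→d27:-→d28:-→d29:-→d30:H0 -> H0
  lookup 44.185.40.45: bits 001011001011100100101000 walk d0:H5→d1:-→d2:-→d3:-→d4:-→d5:-→d6:-→d7:-→d8:-→d9:-→d10:-→d11:-→d12:-→d13:-→d14:-→d15:-→d16:-→d17:-→d18:-→d19:-→d20:-→d21:-→d22:-→d23:-→d24:H0 -> H0
  lookup 44.185.40.0: bits 001011001011100100101000 walk d0:H5→d1:-→d2:-→d3:-→d4:-→d5:-→d6:-→d7:-→d8:-→d9:-→d10:-→d11:-→d12:-→d13:-→d14:-→d15:-→d16:-→d17:-→d18:-→d19:-→d20:-→d21:-→d22:-→d23:-→d24:H0 -> H0
  lookup 238.96.30.75: bits 11 walk d0:H5→d1:-→d2:- -> H5
  del 11.124.0.0/16 (clear depth 16)
  lookup 220.192.9.89: bits 1101110011000 walk d0:H5→d1:-→d2:-→d3:-→d4:-→d5:-→d6:-→d7:-→d8:-→d9:-→d10:-→d11:-→d12:-→d13:H2 -> H2
  lookup 162.90.125.213: bits 10 walk d0:H5→d1:-→d2:- -> H5
  lookup 132.127.192.2: bits 1000010001111111110 walk d0:H5→d1:-→d2:-→d3:-→d4:-→d5:-→d6:-→d7:-→d8:-→d9:-→d10:-→d11:-→d12:-→d13:-→d14:-→d15:-→d16:-→d17:-→d18:-→d19:H1 -> H1
  add 0.0.0.0/0 -> H3 at depth 0
  add 11.124.95.0/24 -> H2 at depth 24
  add 11.124.95.192/28 -> H5 at depth 28
  add 44.185.40.64/26 -> H0 at depth 26
  add 0.0.0.0/0 -> H4 at depth 0
  lookup 44.185.40.5: bits 0010110010111001001010000 walk d0:H4→d1:-→d2:-→d3:-→d4:-→d5:-→d6:-→d7:-→d8:-→d9:-→d10:-→d11:-→d12:-→d13:-→d14:-→d15:-→d16:-→d17:-→d18:-→d19:-→d20:-→d21:-→d22:-→d23:-→d24:H0→d25:- -> H0
  add 44.185.40.0/24 -> H6 at depth 24
  del 44.185.40.64/26 (clear depth 26)

== LOOKUPS ==
["H1","H5","H5","H0","H1","H1","H0","H0","H0","H5","H2","H5","H1","H0"]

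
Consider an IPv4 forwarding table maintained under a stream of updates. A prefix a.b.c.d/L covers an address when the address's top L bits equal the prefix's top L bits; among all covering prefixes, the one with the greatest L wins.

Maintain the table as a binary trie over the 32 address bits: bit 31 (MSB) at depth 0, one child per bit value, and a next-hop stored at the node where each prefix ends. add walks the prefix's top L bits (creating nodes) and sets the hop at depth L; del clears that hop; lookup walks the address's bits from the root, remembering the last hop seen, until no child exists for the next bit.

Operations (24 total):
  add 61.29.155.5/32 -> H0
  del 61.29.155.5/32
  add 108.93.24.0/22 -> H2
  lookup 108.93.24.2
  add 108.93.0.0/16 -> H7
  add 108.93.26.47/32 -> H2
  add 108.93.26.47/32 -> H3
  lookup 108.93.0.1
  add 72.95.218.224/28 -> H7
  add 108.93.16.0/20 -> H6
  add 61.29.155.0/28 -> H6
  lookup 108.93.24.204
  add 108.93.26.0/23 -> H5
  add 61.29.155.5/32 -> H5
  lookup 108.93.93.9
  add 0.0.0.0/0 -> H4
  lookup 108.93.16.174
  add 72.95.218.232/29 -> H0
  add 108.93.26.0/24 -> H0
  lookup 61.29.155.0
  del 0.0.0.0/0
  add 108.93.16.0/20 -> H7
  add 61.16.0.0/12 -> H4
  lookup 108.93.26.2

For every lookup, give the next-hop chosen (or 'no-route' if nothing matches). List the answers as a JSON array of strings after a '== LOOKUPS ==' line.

Process each operation:
  add 61.29.155.5/32 -> H0 at depth 32
  del 61.29.155.5/32 (clear depth 32)
  add 108.93.24.0/22 -> H2 at depth 22
  Q 108.93.24.2: descend 0110110001011101000110 ; hops seen [H2] ; pick H2
  add 108.93.0.0/16 -> H7 at depth 16
  add 108.93.26.47/32 -> H2 at depth 32
  add 108.93.26.47/32 -> H3 at depth 32
  Q 108.93.0.1: descend 0110110001011101000 ; hops seen [H7] ; pick H7
  add 72.95.218.224/28 -> H7 at depth 28
  add 108.93.16.0/20 -> H6 at depth 20
  add 61.29.155.0/28 -> H6 at depth 28
  Q 108.93.24.204: descend 0110110001011101000110 ; hops seen [H7,H6,H2] ; pick H2
  add 108.93.26.0/23 -> H5 at depth 23
  add 61.29.155.5/32 -> H5 at depth 32
  Q 108.93.93.9: descend 01101100010111010 ; hops seen [H7] ; pick H7
  add 0.0.0.0/0 -> H4 at depth 0
  Q 108.93.16.174: descend 01101100010111010001 ; hops seen [H4,H7,H6] ; pick H6
  add 72.95.218.232/29 -> H0 at depth 29
  add 108.93.26.0/24 -> H0 at depth 24
  Q 61.29.155.0: descend 00111101000111011001101100000 ; hops seen [H4,H6] ; pick H6
  del 0.0.0.0/0 (clear depth 0)
  add 108.93.16.0/20 -> H7 at depth 20
  add 61.16.0.0/12 -> H4 at depth 12
  Q 108.93.26.2: descend 01101100010111010001101000 ; hops seen [H7,H7,H2,H5,H0] ; pick H0

== LOOKUPS ==
["H2","H7","H2","H7","H6","H6","H0"]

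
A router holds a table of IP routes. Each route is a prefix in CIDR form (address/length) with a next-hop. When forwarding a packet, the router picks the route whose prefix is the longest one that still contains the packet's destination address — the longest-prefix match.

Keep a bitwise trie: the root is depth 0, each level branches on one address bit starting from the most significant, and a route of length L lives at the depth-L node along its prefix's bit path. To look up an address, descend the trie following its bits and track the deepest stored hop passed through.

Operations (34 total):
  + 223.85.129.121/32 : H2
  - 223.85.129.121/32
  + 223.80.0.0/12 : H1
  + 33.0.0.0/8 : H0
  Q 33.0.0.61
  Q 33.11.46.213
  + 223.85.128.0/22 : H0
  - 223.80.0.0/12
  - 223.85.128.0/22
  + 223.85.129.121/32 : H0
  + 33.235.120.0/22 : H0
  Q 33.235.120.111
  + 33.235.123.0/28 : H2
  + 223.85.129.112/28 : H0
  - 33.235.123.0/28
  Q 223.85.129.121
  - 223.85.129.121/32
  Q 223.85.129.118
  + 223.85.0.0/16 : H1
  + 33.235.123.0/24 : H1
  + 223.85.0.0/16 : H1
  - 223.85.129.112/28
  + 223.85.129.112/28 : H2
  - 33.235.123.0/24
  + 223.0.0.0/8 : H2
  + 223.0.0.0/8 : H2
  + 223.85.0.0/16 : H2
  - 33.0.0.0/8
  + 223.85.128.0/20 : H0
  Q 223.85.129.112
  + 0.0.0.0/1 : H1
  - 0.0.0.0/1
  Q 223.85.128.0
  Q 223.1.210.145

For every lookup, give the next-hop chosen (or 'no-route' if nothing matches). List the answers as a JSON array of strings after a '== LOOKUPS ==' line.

Apply in order:
  add 223.85.129.121/32 -> H2 at depth 32
  del 223.85.129.121/32 (clear depth 32)
  add 223.80.0.0/12 -> H1 at depth 12
  add 33.0.0.0/8 -> H0 at depth 8
  Q 33.0.0.61: descend 00100001 ; hops seen [H0] ; pick H0
  Q 33.11.46.213: descend 00100001 ; hops seen [H0] ; pick H0
  add 223.85.128.0/22 -> H0 at depth 22
  del 223.80.0.0/12 (clear depth 12)
  del 223.85.128.0/22 (clear depth 22)
  add 223.85.129.121/32 -> H0 at depth 32
  add 33.235.120.0/22 -> H0 at depth 22
  Q 33.235.120.111: descend 0010000111101011011110 ; hops seen [H0,H0] ; pick H0
  add 33.235.123.0/28 -> H2 at depth 28
  add 223.85.129.112/28 -> H0 at depth 28
  del 33.235.123.0/28 (clear depth 28)
  Q 223.85.129.121: descend 11011111010101011000000101111001 ; hops seen [H0,H0] ; pick H0
  del 223.85.129.121/32 (clear depth 32)
  Q 223.85.129.118: descend 1101111101010101100000010111 ; hops seen [H0] ; pick H0
  add 223.85.0.0/16 -> H1 at depth 16
  add 33.235.123.0/24 -> H1 at depth 24
  add 223.85.0.0/16 -> H1 at depth 16
  del 223.85.129.112/28 (clear depth 28)
  add 223.85.129.112/28 -> H2 at depth 28
  del 33.235.123.0/24 (clear depth 24)
  add 223.0.0.0/8 -> H2 at depth 8
  add 223.0.0.0/8 -> H2 at depth 8
  add 223.85.0.0/16 -> H2 at depth 16
  del 33.0.0.0/8 (clear depth 8)
  add 223.85.128.0/20 -> H0 at depth 20
  Q 223.85.129.112: descend 1101111101010101100000010111 ; hops seen [H2,H2,H0,H2] ; pick H2
  add 0.0.0.0/1 -> H1 at depth 1
  del 0.0.0.0/1 (clear depth 1)
  Q 223.85.128.0: descend 11011111010101011000000 ; hops seen [H2,H2,H0] ; pick H0
  Q 223.1.210.145: descend 110111110 ; hops seen [H2] ; pick H2

== LOOKUPS ==
["H0","H0","H0","H0","H0","H2","H0","H2"]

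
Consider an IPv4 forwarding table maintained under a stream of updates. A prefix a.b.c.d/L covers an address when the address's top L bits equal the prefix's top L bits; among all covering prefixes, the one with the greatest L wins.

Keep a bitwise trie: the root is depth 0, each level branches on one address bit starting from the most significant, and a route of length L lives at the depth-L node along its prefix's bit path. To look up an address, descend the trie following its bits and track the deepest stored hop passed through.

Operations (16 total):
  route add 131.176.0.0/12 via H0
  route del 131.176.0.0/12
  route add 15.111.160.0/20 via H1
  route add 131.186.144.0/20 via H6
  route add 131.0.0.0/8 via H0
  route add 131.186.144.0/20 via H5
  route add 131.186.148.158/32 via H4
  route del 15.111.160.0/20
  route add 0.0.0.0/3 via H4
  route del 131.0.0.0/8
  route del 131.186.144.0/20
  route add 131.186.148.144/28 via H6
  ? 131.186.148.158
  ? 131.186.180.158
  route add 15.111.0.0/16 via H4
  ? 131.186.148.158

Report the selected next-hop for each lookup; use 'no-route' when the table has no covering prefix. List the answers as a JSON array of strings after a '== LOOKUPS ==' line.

Process each operation:
  + 131.176.0.0/12 (H0) depth=12
  del 131.176.0.0/12 (clear depth 12)
  + 15.111.160.0/20 (H1) depth=20
  + 131.186.144.0/20 (H6) depth=20
  + 131.0.0.0/8 (H0) depth=8
  + 131.186.144.0/20 (H5) depth=20
  + 131.186.148.158/32 (H4) depth=32
  del 15.111.160.0/20 (clear depth 20)
  + 0.0.0.0/3 (H4) depth=3
  del 131.0.0.0/8 (clear depth 8)
  del 131.186.144.0/20 (clear depth 20)
  + 131.186.148.144/28 (H6) depth=28
  ? 131.186.148.158  path d0:-→d1:-→d2:-→d3:-→d4:-→d5:-→d6:-→d7:-→d8:-→d9:-→d10:-→d11:-→d12:-→d13:-→d14:-→d15:-→d16:-→d17:-→d18:-→d19:-→d20:-→d21:-→d22:-→d23:-→d24:-→d25:-→d26:-→d27:-→d28:H6→d29:-→d30:-→d31:-→d32:H4  best=H4
  ? 131.186.180.158  path d0:-→d1:-→d2:-→d3:-→d4:-→d5:-→d6:-→d7:-→d8:-→d9:-→d10:-→d11:-→d12:-→d13:-→d14:-→d15:-→d16:-→d17:-→d18:-  best=no-route
  + 15.111.0.0/16 (H4) depth=16
  ? 131.186.148.158  path d0:-→d1:-→d2:-→d3:-→d4:-→d5:-→d6:-→d7:-→d8:-→d9:-→d10:-→d11:-→d12:-→d13:-→d14:-→d15:-→d16:-→d17:-→d18:-→d19:-→d20:-→d21:-→d22:-→d23:-→d24:-→d25:-→d26:-→d27:-→d28:H6→d29:-→d30:-→d31:-→d32:H4  best=H4

== LOOKUPS ==
["H4","no-route","H4"]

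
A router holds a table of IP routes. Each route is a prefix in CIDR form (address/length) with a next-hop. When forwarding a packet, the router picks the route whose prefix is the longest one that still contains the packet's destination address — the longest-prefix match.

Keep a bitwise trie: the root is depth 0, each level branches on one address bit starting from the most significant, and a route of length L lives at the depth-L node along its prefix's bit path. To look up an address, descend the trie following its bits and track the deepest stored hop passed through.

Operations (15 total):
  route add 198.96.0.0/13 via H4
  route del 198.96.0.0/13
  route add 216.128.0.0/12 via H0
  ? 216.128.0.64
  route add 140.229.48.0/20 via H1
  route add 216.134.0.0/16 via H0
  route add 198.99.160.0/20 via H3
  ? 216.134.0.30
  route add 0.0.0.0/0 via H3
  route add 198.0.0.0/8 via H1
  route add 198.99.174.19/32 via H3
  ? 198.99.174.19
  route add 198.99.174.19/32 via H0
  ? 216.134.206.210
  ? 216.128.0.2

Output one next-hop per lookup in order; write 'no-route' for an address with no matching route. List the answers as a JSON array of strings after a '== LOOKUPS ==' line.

Trace:
  + 198.96.0.0/13 (H4) depth=13
  del 198.96.0.0/13 (clear depth 13)
  + 216.128.0.0/12 (H0) depth=12
  Q 216.128.0.64: descend 110110001000 ; hops seen [H0] ; pick H0
  + 140.229.48.0/20 (H1) depth=20
  + 216.134.0.0/16 (H0) depth=16
  + 198.99.160.0/20 (H3) depth=20
  Q 216.134.0.30: descend 1101100010000110 ; hops seen [H0,H0] ; pick H0
  + 0.0.0.0/0 (H3) depth=0
  + 198.0.0.0/8 (H1) depth=8
  + 198.99.174.19/32 (H3) depth=32
  Q 198.99.174.19: descend 11000110011000111010111000010011 ; hops seen [H3,H1,H3,H3] ; pick H3
  + 198.99.174.19/32 (H0) depth=32
  Q 216.134.206.210: descend 1101100010000110 ; hops seen [H3,H0,H0] ; pick H0
  Q 216.128.0.2: descend 1101100010000 ; hops seen [H3,H0] ; pick H0

== LOOKUPS ==
["H0","H0","H3","H0","H0"]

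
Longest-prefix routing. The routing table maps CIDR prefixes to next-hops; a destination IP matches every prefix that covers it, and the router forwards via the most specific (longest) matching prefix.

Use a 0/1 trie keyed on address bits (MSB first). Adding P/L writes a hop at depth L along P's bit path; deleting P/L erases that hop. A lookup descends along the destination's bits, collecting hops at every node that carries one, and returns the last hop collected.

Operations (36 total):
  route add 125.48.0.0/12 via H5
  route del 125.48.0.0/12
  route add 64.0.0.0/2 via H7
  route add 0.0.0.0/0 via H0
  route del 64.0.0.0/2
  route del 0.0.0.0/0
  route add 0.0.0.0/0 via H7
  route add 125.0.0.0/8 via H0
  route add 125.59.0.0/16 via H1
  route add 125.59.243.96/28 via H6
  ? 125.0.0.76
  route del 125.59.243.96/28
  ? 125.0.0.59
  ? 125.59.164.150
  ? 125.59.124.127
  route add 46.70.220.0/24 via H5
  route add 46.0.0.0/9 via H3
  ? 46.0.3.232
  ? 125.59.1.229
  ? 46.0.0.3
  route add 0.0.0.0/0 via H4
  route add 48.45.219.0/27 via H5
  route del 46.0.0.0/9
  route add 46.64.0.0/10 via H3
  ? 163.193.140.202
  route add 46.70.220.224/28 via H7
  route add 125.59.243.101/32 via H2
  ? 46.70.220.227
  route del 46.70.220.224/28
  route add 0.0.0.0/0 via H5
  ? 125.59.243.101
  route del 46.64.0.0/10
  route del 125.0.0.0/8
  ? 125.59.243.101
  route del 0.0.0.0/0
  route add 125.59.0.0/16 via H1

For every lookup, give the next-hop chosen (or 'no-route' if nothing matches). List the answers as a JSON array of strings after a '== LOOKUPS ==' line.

Process each operation:
  add 125.48.0.0/12 -> H5 at depth 12
  del 125.48.0.0/12 (clear depth 12)
  add 64.0.0.0/2 -> H7 at depth 2
  add 0.0.0.0/0 -> H0 at depth 0
  del 64.0.0.0/2 (clear depth 2)
  del 0.0.0.0/0 (clear depth 0)
  add 0.0.0.0/0 -> H7 at depth 0
  add 125.0.0.0/8 -> H0 at depth 8
  add 125.59.0.0/16 -> H1 at depth 16
  add 125.59.243.96/28 -> H6 at depth 28
  ? 125.0.0.76  path d0:H7→d1:-→d2:-→d3:-→d4:-→d5:-→d6:-→d7:-→d8:H0→d9:-→d10:-  best=H0
  del 125.59.243.96/28 (clear depth 28)
  ? 125.0.0.59  path d0:H7→d1:-→d2:-→d3:-→d4:-→d5:-→d6:-→d7:-→d8:H0→d9:-→d10:-  best=H0
  ? 125.59.164.150  path d0:H7→d1:-→d2:-→d3:-→d4:-→d5:-→d6:-→d7:-→d8:H0→d9:-→d10:-→d11:-→d12:-→d13:-→d14:-→d15:-→d16:H1→d17:-  best=H1
  ? 125.59.124.127  path d0:H7→d1:-→d2:-→d3:-→d4:-→d5:-→d6:-→d7:-→d8:H0→d9:-→d10:-→d11:-→d12:-→d13:-→d14:-→d15:-→d16:H1  best=H1
  add 46.70.220.0/24 -> H5 at depth 24
  add 46.0.0.0/9 -> H3 at depth 9
  ? 46.0.3.232  path d0:H7→d1:-→d2:-→d3:-→d4:-→d5:-→d6:-→d7:-→d8:-→d9:H3  best=H3
  ? 125.59.1.229  path d0:H7→d1:-→d2:-→d3:-→d4:-→d5:-→d6:-→d7:-→d8:H0→d9:-→d10:-→d11:-→d12:-→d13:-→d14:-→d15:-→d16:H1  best=H1
  ? 46.0.0.3  path d0:H7→d1:-→d2:-→d3:-→d4:-→d5:-→d6:-→d7:-→d8:-→d9:H3  best=H3
  add 0.0.0.0/0 -> H4 at depth 0
  add 48.45.219.0/27 -> H5 at depth 27
  del 46.0.0.0/9 (clear depth 9)
  add 46.64.0.0/10 -> H3 at depth 10
  ? 163.193.140.202  path d0:H4  best=H4
  add 46.70.220.224/28 -> H7 at depth 28
  add 125.59.243.101/32 -> H2 at depth 32
  ? 46.70.220.227  path d0:H4→d1:-→d2:-→d3:-→d4:-→d5:-→d6:-→d7:-→d8:-→d9:-→d10:H3→d11:-→d12:-→d13:-→d14:-→d15:-→d16:-→d17:-→d18:-→d19:-→d20:-→d21:-→d22:-→d23:-→d24:H5→d25:-→d26:-→d27:-→d28:H7  best=H7
  del 46.70.220.224/28 (clear depth 28)
  add 0.0.0.0/0 -> H5 at depth 0
  ? 125.59.243.101  path d0:H5→d1:-→d2:-→d3:-→d4:-→d5:-→d6:-→d7:-→d8:H0→d9:-→d10:-→d11:-→d12:-→d13:-→d14:-→d15:-→d16:H1→d17:-→d18:-→d19:-→d20:-→d21:-→d22:-→d23:-→d24:-→d25:-→d26:-→d27:-→d28:-→d29:-→d30:-→d31:-→d32:H2  best=H2
  del 46.64.0.0/10 (clear depth 10)
  del 125.0.0.0/8 (clear depth 8)
  ? 125.59.243.101  path d0:H5→d1:-→d2:-→d3:-→d4:-→d5:-→d6:-→d7:-→d8:-→d9:-→d10:-→d11:-→d12:-→d13:-→d14:-→d15:-→d16:H1→d17:-→d18:-→d19:-→d20:-→d21:-→d22:-→d23:-→d24:-→d25:-→d26:-→d27:-→d28:-→d29:-→d30:-→d31:-→d32:H2  best=H2
  del 0.0.0.0/0 (clear depth 0)
  add 125.59.0.0/16 -> H1 at depth 16

== LOOKUPS ==
["H0","H0","H1","H1","H3","H1","H3","H4","H7","H2","H2"]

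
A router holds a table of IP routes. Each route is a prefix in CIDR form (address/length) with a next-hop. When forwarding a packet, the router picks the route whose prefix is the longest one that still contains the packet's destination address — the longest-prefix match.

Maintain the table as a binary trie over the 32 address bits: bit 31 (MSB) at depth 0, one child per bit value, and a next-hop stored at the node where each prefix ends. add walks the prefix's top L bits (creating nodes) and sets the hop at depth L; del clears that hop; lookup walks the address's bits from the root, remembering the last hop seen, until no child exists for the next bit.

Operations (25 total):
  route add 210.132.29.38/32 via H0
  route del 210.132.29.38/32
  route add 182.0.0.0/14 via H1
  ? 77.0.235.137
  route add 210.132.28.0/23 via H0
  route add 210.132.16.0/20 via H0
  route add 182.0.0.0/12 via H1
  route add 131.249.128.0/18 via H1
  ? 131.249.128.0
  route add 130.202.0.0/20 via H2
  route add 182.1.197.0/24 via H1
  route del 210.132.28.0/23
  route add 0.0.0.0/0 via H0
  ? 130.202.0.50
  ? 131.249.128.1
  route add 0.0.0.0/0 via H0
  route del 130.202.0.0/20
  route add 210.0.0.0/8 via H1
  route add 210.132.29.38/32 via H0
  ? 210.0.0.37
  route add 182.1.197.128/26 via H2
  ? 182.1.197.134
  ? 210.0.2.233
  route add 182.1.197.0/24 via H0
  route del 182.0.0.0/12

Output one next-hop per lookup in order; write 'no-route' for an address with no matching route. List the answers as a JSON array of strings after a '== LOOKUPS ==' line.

Process each operation:
  add 210.132.29.38/32 -> H0 at depth 32
  - 210.132.29.38/32 clear@32
  add 182.0.0.0/14 -> H1 at depth 14
  ? 77.0.235.137  path d0:-  best=no-route
  add 210.132.28.0/23 -> H0 at depth 23
  add 210.132.16.0/20 -> H0 at depth 20
  add 182.0.0.0/12 -> H1 at depth 12
  add 131.249.128.0/18 -> H1 at depth 18
  ? 131.249.128.0  path d0:-→d1:-→d2:-→d3:-→d4:-→d5:-→d6:-→d7:-→d8:-→d9:-→d10:-→d11:-→d12:-→d13:-→d14:-→d15:-→d16:-→d17:-→d18:H1  best=H1
  add 130.202.0.0/20 -> H2 at depth 20
  add 182.1.197.0/24 -> H1 at depth 24
  - 210.132.28.0/23 clear@23
  add 0.0.0.0/0 -> H0 at depth 0
  ? 130.202.0.50  path d0:H0→d1:-→d2:-→d3:-→d4:-→d5:-→d6:-→d7:-→d8:-→d9:-→d10:-→d11:-→d12:-→d13:-→d14:-→d15:-→d16:-→d17:-→d18:-→d19:-→d20:H2  best=H2
  ? 131.249.128.1  path d0:H0→d1:-→d2:-→d3:-→d4:-→d5:-→d6:-→d7:-→d8:-→d9:-→d10:-→d11:-→d12:-→d13:-→d14:-→d15:-→d16:-→d17:-→d18:H1  best=H1
  add 0.0.0.0/0 -> H0 at depth 0
  - 130.202.0.0/20 clear@20
  add 210.0.0.0/8 -> H1 at depth 8
  add 210.132.29.38/32 -> H0 at depth 32
  ? 210.0.0.37  path d0:H0→d1:-→d2:-→d3:-→d4:-→d5:-→d6:-→d7:-→d8:H1  best=H1
  add 182.1.197.128/26 -> H2 at depth 26
  ? 182.1.197.134  path d0:H0→d1:-→d2:-→d3:-→d4:-→d5:-→d6:-→d7:-→d8:-→d9:-→d10:-→d11:-→d12:H1→d13:-→d14:H1→d15:-→d16:-→d17:-→d18:-→d19:-→d20:-→d21:-→d22:-→d23:-→d24:H1→d25:-→d26:H2  best=H2
  ? 210.0.2.233  path d0:H0→d1:-→d2:-→d3:-→d4:-→d5:-→d6:-→d7:-→d8:H1  best=H1
  add 182.1.197.0/24 -> H0 at depth 24
  - 182.0.0.0/12 clear@12

== LOOKUPS ==
["no-route","H1","H2","H1","H1","H2","H1"]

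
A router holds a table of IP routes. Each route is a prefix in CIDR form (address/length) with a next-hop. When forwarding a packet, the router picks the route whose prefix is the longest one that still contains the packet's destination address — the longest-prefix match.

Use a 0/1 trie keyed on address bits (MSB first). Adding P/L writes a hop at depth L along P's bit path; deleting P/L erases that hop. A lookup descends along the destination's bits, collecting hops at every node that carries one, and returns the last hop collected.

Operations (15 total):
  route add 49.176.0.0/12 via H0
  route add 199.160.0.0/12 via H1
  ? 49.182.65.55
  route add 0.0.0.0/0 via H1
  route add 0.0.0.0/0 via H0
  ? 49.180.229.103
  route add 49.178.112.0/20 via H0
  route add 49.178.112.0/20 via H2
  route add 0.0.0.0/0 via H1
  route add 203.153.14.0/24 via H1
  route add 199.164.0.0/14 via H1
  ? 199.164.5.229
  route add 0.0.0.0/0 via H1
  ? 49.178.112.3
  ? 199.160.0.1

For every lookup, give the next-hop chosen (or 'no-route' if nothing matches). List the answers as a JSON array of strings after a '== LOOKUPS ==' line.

Trace:
  + 49.176.0.0/12 (H0) depth=12
  + 199.160.0.0/12 (H1) depth=12
  Q 49.182.65.55: descend 001100011011 ; hops seen [H0] ; pick H0
  + 0.0.0.0/0 (H1) depth=0
  + 0.0.0.0/0 (H0) depth=0
  Q 49.180.229.103: descend 001100011011 ; hops seen [H0,H0] ; pick H0
  + 49.178.112.0/20 (H0) depth=20
  + 49.178.112.0/20 (H2) depth=20
  + 0.0.0.0/0 (H1) depth=0
  + 203.153.14.0/24 (H1) depth=24
  + 199.164.0.0/14 (H1) depth=14
  Q 199.164.5.229: descend 11000111101001 ; hops seen [H1,H1,H1] ; pick H1
  + 0.0.0.0/0 (H1) depth=0
  Q 49.178.112.3: descend 00110001101100100111 ; hops seen [H1,H0,H2] ; pick H2
  Q 199.160.0.1: descend 1100011110100 ; hops seen [H1,H1] ; pick H1

== LOOKUPS ==
["H0","H0","H1","H2","H1"]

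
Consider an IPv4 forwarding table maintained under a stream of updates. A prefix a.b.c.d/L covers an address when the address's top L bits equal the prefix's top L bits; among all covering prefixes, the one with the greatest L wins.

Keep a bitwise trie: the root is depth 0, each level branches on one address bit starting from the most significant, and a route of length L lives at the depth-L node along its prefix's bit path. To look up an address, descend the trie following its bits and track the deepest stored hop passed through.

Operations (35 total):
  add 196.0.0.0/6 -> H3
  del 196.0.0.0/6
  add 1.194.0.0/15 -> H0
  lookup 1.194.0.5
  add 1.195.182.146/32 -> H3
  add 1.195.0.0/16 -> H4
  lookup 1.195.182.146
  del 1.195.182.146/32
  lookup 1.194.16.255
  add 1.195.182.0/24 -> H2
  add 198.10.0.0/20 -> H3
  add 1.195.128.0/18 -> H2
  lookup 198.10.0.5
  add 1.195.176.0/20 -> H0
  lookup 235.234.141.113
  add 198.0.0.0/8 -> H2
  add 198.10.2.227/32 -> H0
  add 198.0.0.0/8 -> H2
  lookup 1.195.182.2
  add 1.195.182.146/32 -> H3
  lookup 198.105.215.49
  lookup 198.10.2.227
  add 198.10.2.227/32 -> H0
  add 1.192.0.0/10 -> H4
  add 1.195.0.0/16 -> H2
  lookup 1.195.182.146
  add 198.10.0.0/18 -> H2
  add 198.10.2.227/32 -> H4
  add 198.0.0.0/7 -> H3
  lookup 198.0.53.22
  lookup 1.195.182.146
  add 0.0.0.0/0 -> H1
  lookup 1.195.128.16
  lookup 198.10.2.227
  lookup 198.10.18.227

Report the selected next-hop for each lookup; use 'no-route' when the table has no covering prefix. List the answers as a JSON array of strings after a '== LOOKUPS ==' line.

Trace:
  add 196.0.0.0/6 -> H3 at depth 6
  del 196.0.0.0/6 (clear depth 6)
  add 1.194.0.0/15 -> H0 at depth 15
  lookup 1.194.0.5: bits 000000011100001 walk d0:-→d1:-→d2:-→d3:-→d4:-→d5:-→d6:-→d7:-→d8:-→d9:-→d10:-→d11:-→d12:-→d13:-→d14:-→d15:H0 -> H0
  add 1.195.182.146/32 -> H3 at depth 32
  add 1.195.0.0/16 -> H4 at depth 16
  lookup 1.195.182.146: bits 00000001110000111011011010010010 walk d0:-→d1:-→d2:-→d3:-→d4:-→d5:-→d6:-→d7:-→d8:-→d9:-→d10:-→d11:-→d12:-→d13:-→d14:-→d15:H0→d16:H4→d17:-→d18:-→d19:-→d20:-→d21:-→d22:-→d23:-→d24:-→d25:-→d26:-→d27:-→d28:-→d29:-→d30:-→d31:-→d32:H3 -> H3
  del 1.195.182.146/32 (clear depth 32)
  lookup 1.194.16.255: bits 000000011100001 walk d0:-→d1:-→d2:-→d3:-→d4:-→d5:-→d6:-→d7:-→d8:-→d9:-→d10:-→d11:-→d12:-→d13:-→d14:-→d15:H0 -> H0
  add 1.195.182.0/24 -> H2 at depth 24
  add 198.10.0.0/20 -> H3 at depth 20
  add 1.195.128.0/18 -> H2 at depth 18
  lookup 198.10.0.5: bits 11000110000010100000 walk d0:-→d1:-→d2:-→d3:-→d4:-→d5:-→d6:-→d7:-→d8:-→d9:-→d10:-→d11:-→d12:-→d13:-→d14:-→d15:-→d16:-→d17:-→d18:-→d19:-→d20:H3 -> H3
  add 1.195.176.0/20 -> H0 at depth 20
  lookup 235.234.141.113: bits 11 walk d0:-→d1:-→d2:- -> no-route
  add 198.0.0.0/8 -> H2 at depth 8
  add 198.10.2.227/32 -> H0 at depth 32
  add 198.0.0.0/8 -> H2 at depth 8
  lookup 1.195.182.2: bits 000000011100001110110110 walk d0:-→d1:-→d2:-→d3:-→d4:-→d5:-→d6:-→d7:-→d8:-→d9:-→d10:-→d11:-→d12:-→d13:-→d14:-→d15:H0→d16:H4→d17:-→d18:H2→d19:-→d20:H0→d21:-→d22:-→d23:-→d24:H2 -> H2
  add 1.195.182.146/32 -> H3 at depth 32
  lookup 198.105.215.49: bits 110001100 walk d0:-→d1:-→d2:-→d3:-→d4:-→d5:-→d6:-→d7:-→d8:H2→d9:- -> H2
  lookup 198.10.2.227: bits 11000110000010100000001011100011 walk d0:-→d1:-→d2:-→d3:-→d4:-→d5:-→d6:-→d7:-→d8:H2→d9:-→d10:-→d11:-→d12:-→d13:-→d14:-→d15:-→d16:-→d17:-→d18:-→d19:-→d20:H3→d21:-→d22:-→d23:-→d24:-→d25:-→d26:-→d27:-→d28:-→d29:-→d30:-→d31:-→d32:H0 -> H0
  add 198.10.2.227/32 -> H0 at depth 32
  add 1.192.0.0/10 -> H4 at depth 10
  add 1.195.0.0/16 -> H2 at depth 16
  lookup 1.195.182.146: bits 00000001110000111011011010010010 walk d0:-→d1:-→d2:-→d3:-→d4:-→d5:-→d6:-→d7:-→d8:-→d9:-→d10:H4→d11:-→d12:-→d13:-→d14:-→d15:H0→d16:H2→d17:-→d18:H2→d19:-→d20:H0→d21:-→d22:-→d23:-→d24:H2→d25:-→d26:-→d27:-→d28:-→d29:-→d30:-→d31:-→d32:H3 -> H3
  add 198.10.0.0/18 -> H2 at depth 18
  add 198.10.2.227/32 -> H4 at depth 32
  add 198.0.0.0/7 -> H3 at depth 7
  lookup 198.0.53.22: bits 110001100000 walk d0:-→d1:-→d2:-→d3:-→d4:-→d5:-→d6:-→d7:H3→d8:H2→d9:-→d10:-→d11:-→d12:- -> H2
  lookup 1.195.182.146: bits 00000001110000111011011010010010 walk d0:-→d1:-→d2:-→d3:-→d4:-→d5:-→d6:-→d7:-→d8:-→d9:-→d10:H4→d11:-→d12:-→d13:-→d14:-→d15:H0→d16:H2→d17:-→d18:H2→d19:-→d20:H0→d21:-→d22:-→d23:-→d24:H2→d25:-→d26:-→d27:-→d28:-→d29:-→d30:-→d31:-→d32:H3 -> H3
  add 0.0.0.0/0 -> H1 at depth 0
  lookup 1.195.128.16: bits 000000011100001110 walk d0:H1→d1:-→d2:-→d3:-→d4:-→d5:-→d6:-→d7:-→d8:-→d9:-→d10:H4→d11:-→d12:-→d13:-→d14:-→d15:H0→d16:H2→d17:-→d18:H2 -> H2
  lookup 198.10.2.227: bits 11000110000010100000001011100011 walk d0:H1→d1:-→d2:-→d3:-→d4:-→d5:-→d6:-→d7:H3→d8:H2→d9:-→d10:-→d11:-→d12:-→d13:-→d14:-→d15:-→d16:-→d17:-→d18:H2→d19:-→d20:H3→d21:-→d22:-→d23:-→d24:-→d25:-→d26:-→d27:-→d28:-→d29:-→d30:-→d31:-→d32:H4 -> H4
  lookup 198.10.18.227: bits 1100011000001010000 walk d0:H1→d1:-→d2:-→d3:-→d4:-→d5:-→d6:-→d7:H3→d8:H2→d9:-→d10:-→d11:-→d12:-→d13:-→d14:-→d15:-→d16:-→d17:-→d18:H2→d19:- -> H2

== LOOKUPS ==
["H0","H3","H0","H3","no-route","H2","H2","H0","H3","H2","H3","H2","H4","H2"]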